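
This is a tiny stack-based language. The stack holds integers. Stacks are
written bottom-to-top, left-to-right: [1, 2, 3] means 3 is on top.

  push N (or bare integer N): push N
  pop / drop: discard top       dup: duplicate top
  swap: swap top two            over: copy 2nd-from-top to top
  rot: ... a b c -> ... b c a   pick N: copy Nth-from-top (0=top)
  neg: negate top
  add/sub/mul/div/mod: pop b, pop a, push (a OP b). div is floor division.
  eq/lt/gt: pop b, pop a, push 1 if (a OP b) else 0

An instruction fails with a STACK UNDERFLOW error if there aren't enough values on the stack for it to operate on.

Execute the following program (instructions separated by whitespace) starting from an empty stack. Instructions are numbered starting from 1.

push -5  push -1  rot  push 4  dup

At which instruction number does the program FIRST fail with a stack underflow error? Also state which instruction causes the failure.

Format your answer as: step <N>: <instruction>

Answer: step 3: rot

Derivation:
Step 1 ('push -5'): stack = [-5], depth = 1
Step 2 ('push -1'): stack = [-5, -1], depth = 2
Step 3 ('rot'): needs 3 value(s) but depth is 2 — STACK UNDERFLOW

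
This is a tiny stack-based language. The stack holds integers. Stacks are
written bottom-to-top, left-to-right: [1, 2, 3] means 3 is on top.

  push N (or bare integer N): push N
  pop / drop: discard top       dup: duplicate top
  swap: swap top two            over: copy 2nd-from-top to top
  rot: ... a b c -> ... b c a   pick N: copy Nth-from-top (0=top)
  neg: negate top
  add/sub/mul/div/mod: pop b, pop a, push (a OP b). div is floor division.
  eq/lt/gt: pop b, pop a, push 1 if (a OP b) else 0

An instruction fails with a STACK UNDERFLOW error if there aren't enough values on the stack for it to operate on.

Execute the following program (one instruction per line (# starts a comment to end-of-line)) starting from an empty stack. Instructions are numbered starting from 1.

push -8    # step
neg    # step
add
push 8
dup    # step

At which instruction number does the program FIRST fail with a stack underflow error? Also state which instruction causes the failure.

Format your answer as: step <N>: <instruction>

Answer: step 3: add

Derivation:
Step 1 ('push -8'): stack = [-8], depth = 1
Step 2 ('neg'): stack = [8], depth = 1
Step 3 ('add'): needs 2 value(s) but depth is 1 — STACK UNDERFLOW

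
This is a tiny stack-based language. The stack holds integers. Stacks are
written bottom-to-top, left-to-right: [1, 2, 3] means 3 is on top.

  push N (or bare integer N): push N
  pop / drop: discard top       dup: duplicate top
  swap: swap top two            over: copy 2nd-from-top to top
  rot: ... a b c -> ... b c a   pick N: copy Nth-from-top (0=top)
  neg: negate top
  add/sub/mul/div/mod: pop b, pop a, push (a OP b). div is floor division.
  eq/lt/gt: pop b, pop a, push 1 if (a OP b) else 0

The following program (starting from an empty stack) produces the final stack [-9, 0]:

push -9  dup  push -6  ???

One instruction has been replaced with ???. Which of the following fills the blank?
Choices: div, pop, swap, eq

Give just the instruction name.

Stack before ???: [-9, -9, -6]
Stack after ???:  [-9, 0]
Checking each choice:
  div: produces [-9, 1]
  pop: produces [-9, -9]
  swap: produces [-9, -6, -9]
  eq: MATCH


Answer: eq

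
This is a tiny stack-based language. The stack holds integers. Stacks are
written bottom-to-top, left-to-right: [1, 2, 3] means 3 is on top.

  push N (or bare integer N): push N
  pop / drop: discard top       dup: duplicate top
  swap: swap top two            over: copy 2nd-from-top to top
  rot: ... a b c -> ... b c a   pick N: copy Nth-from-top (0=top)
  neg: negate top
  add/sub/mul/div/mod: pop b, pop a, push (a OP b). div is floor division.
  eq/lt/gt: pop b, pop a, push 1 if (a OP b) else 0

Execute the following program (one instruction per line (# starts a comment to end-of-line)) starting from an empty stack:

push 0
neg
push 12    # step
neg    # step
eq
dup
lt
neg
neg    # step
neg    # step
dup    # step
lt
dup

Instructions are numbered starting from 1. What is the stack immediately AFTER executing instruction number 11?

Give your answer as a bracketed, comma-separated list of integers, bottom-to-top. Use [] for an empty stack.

Answer: [0, 0]

Derivation:
Step 1 ('push 0'): [0]
Step 2 ('neg'): [0]
Step 3 ('push 12'): [0, 12]
Step 4 ('neg'): [0, -12]
Step 5 ('eq'): [0]
Step 6 ('dup'): [0, 0]
Step 7 ('lt'): [0]
Step 8 ('neg'): [0]
Step 9 ('neg'): [0]
Step 10 ('neg'): [0]
Step 11 ('dup'): [0, 0]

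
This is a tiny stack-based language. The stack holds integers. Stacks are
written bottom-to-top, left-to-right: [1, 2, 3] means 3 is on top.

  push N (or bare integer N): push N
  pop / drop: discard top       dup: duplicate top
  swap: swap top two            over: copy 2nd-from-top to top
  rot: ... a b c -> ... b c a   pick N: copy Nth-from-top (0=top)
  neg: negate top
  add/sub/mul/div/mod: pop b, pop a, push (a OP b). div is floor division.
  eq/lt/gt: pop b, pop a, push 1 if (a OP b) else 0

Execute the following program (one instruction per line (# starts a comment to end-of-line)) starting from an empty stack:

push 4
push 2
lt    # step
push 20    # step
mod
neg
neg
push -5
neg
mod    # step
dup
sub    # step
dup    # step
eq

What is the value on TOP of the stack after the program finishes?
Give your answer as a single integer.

After 'push 4': [4]
After 'push 2': [4, 2]
After 'lt': [0]
After 'push 20': [0, 20]
After 'mod': [0]
After 'neg': [0]
After 'neg': [0]
After 'push -5': [0, -5]
After 'neg': [0, 5]
After 'mod': [0]
After 'dup': [0, 0]
After 'sub': [0]
After 'dup': [0, 0]
After 'eq': [1]

Answer: 1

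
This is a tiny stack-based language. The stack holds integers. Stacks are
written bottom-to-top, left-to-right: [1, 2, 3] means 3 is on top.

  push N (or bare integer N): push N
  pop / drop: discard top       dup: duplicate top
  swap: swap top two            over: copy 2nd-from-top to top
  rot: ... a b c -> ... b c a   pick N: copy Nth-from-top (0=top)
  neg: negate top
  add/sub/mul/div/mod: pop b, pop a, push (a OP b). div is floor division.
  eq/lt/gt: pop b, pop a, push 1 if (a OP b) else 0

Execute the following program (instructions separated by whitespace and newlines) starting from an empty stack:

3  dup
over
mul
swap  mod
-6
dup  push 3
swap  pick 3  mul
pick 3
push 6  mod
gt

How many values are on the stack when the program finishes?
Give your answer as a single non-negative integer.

Answer: 4

Derivation:
After 'push 3': stack = [3] (depth 1)
After 'dup': stack = [3, 3] (depth 2)
After 'over': stack = [3, 3, 3] (depth 3)
After 'mul': stack = [3, 9] (depth 2)
After 'swap': stack = [9, 3] (depth 2)
After 'mod': stack = [0] (depth 1)
After 'push -6': stack = [0, -6] (depth 2)
After 'dup': stack = [0, -6, -6] (depth 3)
After 'push 3': stack = [0, -6, -6, 3] (depth 4)
After 'swap': stack = [0, -6, 3, -6] (depth 4)
After 'pick 3': stack = [0, -6, 3, -6, 0] (depth 5)
After 'mul': stack = [0, -6, 3, 0] (depth 4)
After 'pick 3': stack = [0, -6, 3, 0, 0] (depth 5)
After 'push 6': stack = [0, -6, 3, 0, 0, 6] (depth 6)
After 'mod': stack = [0, -6, 3, 0, 0] (depth 5)
After 'gt': stack = [0, -6, 3, 0] (depth 4)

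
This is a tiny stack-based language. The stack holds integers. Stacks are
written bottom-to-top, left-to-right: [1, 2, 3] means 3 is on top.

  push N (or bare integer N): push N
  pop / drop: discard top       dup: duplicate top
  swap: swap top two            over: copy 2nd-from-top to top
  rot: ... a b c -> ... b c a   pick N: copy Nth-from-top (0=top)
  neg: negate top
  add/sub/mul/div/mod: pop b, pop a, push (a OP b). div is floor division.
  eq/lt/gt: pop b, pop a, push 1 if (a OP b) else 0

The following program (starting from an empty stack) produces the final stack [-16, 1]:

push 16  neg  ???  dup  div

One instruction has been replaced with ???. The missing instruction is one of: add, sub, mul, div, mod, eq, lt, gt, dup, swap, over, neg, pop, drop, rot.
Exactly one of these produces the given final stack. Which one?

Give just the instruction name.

Stack before ???: [-16]
Stack after ???:  [-16, -16]
The instruction that transforms [-16] -> [-16, -16] is: dup

Answer: dup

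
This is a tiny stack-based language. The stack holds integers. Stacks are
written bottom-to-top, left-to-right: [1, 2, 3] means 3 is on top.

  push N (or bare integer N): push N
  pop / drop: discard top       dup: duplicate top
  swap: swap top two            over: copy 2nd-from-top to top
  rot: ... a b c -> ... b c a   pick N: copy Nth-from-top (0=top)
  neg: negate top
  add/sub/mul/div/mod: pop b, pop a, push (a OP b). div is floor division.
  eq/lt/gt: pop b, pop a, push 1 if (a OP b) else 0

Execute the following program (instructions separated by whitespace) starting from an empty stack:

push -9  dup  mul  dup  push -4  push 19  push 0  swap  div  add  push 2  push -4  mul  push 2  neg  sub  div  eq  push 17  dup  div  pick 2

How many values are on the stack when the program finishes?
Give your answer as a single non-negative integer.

After 'push -9': stack = [-9] (depth 1)
After 'dup': stack = [-9, -9] (depth 2)
After 'mul': stack = [81] (depth 1)
After 'dup': stack = [81, 81] (depth 2)
After 'push -4': stack = [81, 81, -4] (depth 3)
After 'push 19': stack = [81, 81, -4, 19] (depth 4)
After 'push 0': stack = [81, 81, -4, 19, 0] (depth 5)
After 'swap': stack = [81, 81, -4, 0, 19] (depth 5)
After 'div': stack = [81, 81, -4, 0] (depth 4)
After 'add': stack = [81, 81, -4] (depth 3)
  ...
After 'mul': stack = [81, 81, -4, -8] (depth 4)
After 'push 2': stack = [81, 81, -4, -8, 2] (depth 5)
After 'neg': stack = [81, 81, -4, -8, -2] (depth 5)
After 'sub': stack = [81, 81, -4, -6] (depth 4)
After 'div': stack = [81, 81, 0] (depth 3)
After 'eq': stack = [81, 0] (depth 2)
After 'push 17': stack = [81, 0, 17] (depth 3)
After 'dup': stack = [81, 0, 17, 17] (depth 4)
After 'div': stack = [81, 0, 1] (depth 3)
After 'pick 2': stack = [81, 0, 1, 81] (depth 4)

Answer: 4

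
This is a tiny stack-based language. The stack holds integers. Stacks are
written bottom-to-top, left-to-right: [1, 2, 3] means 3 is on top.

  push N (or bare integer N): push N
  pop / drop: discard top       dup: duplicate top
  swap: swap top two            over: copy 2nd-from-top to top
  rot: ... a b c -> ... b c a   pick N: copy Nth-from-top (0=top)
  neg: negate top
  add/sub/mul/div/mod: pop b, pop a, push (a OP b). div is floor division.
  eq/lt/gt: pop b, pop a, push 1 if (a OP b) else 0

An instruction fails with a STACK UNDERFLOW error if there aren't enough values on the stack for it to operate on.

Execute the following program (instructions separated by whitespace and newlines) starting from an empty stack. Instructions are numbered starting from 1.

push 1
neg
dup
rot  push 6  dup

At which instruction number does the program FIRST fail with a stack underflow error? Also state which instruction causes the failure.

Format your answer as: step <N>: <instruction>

Step 1 ('push 1'): stack = [1], depth = 1
Step 2 ('neg'): stack = [-1], depth = 1
Step 3 ('dup'): stack = [-1, -1], depth = 2
Step 4 ('rot'): needs 3 value(s) but depth is 2 — STACK UNDERFLOW

Answer: step 4: rot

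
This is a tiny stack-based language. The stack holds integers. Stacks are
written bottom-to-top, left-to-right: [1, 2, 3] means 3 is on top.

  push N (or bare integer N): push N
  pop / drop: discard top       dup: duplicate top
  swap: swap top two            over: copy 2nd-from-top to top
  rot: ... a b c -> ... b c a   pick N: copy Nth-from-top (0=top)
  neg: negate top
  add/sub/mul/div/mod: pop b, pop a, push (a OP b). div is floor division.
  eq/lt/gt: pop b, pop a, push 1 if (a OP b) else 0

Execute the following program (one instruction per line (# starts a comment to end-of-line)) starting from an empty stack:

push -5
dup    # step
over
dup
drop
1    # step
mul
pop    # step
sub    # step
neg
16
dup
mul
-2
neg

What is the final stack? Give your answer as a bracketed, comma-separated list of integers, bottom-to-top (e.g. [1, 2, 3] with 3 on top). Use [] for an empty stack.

Answer: [0, 256, 2]

Derivation:
After 'push -5': [-5]
After 'dup': [-5, -5]
After 'over': [-5, -5, -5]
After 'dup': [-5, -5, -5, -5]
After 'drop': [-5, -5, -5]
After 'push 1': [-5, -5, -5, 1]
After 'mul': [-5, -5, -5]
After 'pop': [-5, -5]
After 'sub': [0]
After 'neg': [0]
After 'push 16': [0, 16]
After 'dup': [0, 16, 16]
After 'mul': [0, 256]
After 'push -2': [0, 256, -2]
After 'neg': [0, 256, 2]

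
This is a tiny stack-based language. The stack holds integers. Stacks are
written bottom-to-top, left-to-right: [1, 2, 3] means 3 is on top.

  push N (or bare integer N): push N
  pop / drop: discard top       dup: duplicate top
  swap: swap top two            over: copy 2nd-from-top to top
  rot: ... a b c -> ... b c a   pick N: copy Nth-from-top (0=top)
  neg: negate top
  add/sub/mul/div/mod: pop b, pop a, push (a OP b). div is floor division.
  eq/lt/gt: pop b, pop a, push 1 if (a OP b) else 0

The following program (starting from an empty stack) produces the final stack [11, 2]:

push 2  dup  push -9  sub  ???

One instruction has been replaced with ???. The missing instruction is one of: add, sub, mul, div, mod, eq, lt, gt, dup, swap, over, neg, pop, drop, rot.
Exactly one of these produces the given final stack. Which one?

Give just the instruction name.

Stack before ???: [2, 11]
Stack after ???:  [11, 2]
The instruction that transforms [2, 11] -> [11, 2] is: swap

Answer: swap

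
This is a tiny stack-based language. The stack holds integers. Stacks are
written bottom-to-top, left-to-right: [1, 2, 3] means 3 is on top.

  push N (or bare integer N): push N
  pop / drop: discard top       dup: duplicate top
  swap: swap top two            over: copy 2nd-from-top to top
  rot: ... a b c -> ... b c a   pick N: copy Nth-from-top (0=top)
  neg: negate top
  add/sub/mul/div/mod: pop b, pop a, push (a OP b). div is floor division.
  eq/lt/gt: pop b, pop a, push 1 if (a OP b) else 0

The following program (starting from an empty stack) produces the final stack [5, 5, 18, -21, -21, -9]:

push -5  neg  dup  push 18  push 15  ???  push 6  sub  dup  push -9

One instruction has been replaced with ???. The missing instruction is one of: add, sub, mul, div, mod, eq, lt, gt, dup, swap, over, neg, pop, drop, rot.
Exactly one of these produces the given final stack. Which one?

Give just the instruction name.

Stack before ???: [5, 5, 18, 15]
Stack after ???:  [5, 5, 18, -15]
The instruction that transforms [5, 5, 18, 15] -> [5, 5, 18, -15] is: neg

Answer: neg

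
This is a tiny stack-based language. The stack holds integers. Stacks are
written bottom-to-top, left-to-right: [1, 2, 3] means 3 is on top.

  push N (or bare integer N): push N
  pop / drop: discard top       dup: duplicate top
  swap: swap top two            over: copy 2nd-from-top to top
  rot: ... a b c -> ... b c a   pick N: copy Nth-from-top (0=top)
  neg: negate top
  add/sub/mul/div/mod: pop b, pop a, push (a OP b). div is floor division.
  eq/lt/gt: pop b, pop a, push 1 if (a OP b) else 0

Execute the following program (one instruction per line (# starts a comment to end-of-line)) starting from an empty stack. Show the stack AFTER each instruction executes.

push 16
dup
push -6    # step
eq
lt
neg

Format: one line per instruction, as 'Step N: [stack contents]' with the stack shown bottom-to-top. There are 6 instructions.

Step 1: [16]
Step 2: [16, 16]
Step 3: [16, 16, -6]
Step 4: [16, 0]
Step 5: [0]
Step 6: [0]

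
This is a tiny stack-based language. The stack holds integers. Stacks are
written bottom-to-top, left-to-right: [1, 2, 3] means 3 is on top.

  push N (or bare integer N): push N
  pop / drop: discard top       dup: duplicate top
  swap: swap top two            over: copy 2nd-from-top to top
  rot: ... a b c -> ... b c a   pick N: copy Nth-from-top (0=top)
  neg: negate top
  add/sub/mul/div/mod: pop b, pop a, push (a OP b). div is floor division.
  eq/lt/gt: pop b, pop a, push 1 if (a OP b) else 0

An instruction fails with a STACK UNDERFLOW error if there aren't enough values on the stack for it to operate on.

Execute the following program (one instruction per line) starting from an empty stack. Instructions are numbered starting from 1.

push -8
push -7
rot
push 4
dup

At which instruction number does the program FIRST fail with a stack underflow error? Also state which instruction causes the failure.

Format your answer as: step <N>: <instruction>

Answer: step 3: rot

Derivation:
Step 1 ('push -8'): stack = [-8], depth = 1
Step 2 ('push -7'): stack = [-8, -7], depth = 2
Step 3 ('rot'): needs 3 value(s) but depth is 2 — STACK UNDERFLOW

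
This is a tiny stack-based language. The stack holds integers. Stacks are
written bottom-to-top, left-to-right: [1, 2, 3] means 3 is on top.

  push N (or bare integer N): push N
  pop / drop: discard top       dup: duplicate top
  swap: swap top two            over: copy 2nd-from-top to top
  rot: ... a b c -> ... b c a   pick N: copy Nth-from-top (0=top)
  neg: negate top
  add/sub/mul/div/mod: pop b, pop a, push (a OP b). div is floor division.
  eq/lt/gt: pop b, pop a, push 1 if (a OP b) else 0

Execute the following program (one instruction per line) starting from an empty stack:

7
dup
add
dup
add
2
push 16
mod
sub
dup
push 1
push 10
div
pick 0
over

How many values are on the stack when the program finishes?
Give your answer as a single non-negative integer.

Answer: 5

Derivation:
After 'push 7': stack = [7] (depth 1)
After 'dup': stack = [7, 7] (depth 2)
After 'add': stack = [14] (depth 1)
After 'dup': stack = [14, 14] (depth 2)
After 'add': stack = [28] (depth 1)
After 'push 2': stack = [28, 2] (depth 2)
After 'push 16': stack = [28, 2, 16] (depth 3)
After 'mod': stack = [28, 2] (depth 2)
After 'sub': stack = [26] (depth 1)
After 'dup': stack = [26, 26] (depth 2)
After 'push 1': stack = [26, 26, 1] (depth 3)
After 'push 10': stack = [26, 26, 1, 10] (depth 4)
After 'div': stack = [26, 26, 0] (depth 3)
After 'pick 0': stack = [26, 26, 0, 0] (depth 4)
After 'over': stack = [26, 26, 0, 0, 0] (depth 5)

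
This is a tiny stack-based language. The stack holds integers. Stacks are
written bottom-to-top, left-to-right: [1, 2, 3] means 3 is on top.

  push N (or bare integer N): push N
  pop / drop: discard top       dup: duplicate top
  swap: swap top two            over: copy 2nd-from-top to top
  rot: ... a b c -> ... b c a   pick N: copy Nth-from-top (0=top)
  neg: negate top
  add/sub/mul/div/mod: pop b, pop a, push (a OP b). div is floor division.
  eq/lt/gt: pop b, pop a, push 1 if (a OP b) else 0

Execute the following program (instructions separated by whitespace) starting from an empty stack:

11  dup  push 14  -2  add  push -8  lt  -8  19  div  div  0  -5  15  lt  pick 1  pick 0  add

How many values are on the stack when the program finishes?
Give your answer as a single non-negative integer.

After 'push 11': stack = [11] (depth 1)
After 'dup': stack = [11, 11] (depth 2)
After 'push 14': stack = [11, 11, 14] (depth 3)
After 'push -2': stack = [11, 11, 14, -2] (depth 4)
After 'add': stack = [11, 11, 12] (depth 3)
After 'push -8': stack = [11, 11, 12, -8] (depth 4)
After 'lt': stack = [11, 11, 0] (depth 3)
After 'push -8': stack = [11, 11, 0, -8] (depth 4)
After 'push 19': stack = [11, 11, 0, -8, 19] (depth 5)
After 'div': stack = [11, 11, 0, -1] (depth 4)
After 'div': stack = [11, 11, 0] (depth 3)
After 'push 0': stack = [11, 11, 0, 0] (depth 4)
After 'push -5': stack = [11, 11, 0, 0, -5] (depth 5)
After 'push 15': stack = [11, 11, 0, 0, -5, 15] (depth 6)
After 'lt': stack = [11, 11, 0, 0, 1] (depth 5)
After 'pick 1': stack = [11, 11, 0, 0, 1, 0] (depth 6)
After 'pick 0': stack = [11, 11, 0, 0, 1, 0, 0] (depth 7)
After 'add': stack = [11, 11, 0, 0, 1, 0] (depth 6)

Answer: 6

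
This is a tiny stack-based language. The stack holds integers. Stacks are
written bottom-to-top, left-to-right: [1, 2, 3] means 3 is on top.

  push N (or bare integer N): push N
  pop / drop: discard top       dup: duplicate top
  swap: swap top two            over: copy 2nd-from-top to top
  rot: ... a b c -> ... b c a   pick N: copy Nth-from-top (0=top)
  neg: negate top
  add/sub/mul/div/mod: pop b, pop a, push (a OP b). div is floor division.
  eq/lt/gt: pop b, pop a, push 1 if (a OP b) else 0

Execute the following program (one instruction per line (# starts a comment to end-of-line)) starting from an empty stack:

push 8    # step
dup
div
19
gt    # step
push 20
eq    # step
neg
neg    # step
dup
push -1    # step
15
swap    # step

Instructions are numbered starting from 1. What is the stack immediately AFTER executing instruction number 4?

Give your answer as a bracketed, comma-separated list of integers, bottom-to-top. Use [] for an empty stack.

Answer: [1, 19]

Derivation:
Step 1 ('push 8'): [8]
Step 2 ('dup'): [8, 8]
Step 3 ('div'): [1]
Step 4 ('19'): [1, 19]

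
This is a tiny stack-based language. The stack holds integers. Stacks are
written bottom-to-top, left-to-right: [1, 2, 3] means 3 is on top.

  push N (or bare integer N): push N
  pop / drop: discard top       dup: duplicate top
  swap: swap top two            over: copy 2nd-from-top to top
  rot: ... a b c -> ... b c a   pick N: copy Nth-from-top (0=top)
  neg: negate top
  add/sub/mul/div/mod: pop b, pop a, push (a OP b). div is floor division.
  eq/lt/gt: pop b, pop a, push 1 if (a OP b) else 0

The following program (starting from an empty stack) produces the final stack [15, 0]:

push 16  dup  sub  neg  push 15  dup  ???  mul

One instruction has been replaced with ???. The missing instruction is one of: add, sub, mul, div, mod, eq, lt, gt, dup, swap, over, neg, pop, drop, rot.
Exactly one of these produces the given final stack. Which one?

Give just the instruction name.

Stack before ???: [0, 15, 15]
Stack after ???:  [15, 15, 0]
The instruction that transforms [0, 15, 15] -> [15, 15, 0] is: rot

Answer: rot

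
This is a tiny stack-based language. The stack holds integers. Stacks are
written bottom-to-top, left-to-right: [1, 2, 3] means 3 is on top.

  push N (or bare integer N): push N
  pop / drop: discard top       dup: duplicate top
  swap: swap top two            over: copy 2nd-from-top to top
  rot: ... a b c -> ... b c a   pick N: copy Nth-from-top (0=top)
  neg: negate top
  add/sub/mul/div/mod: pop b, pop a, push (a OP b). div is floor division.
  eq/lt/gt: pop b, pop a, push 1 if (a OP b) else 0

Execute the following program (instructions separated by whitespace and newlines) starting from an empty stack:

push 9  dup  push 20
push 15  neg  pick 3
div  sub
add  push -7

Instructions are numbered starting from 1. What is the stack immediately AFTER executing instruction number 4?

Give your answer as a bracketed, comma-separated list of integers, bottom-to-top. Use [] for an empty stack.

Answer: [9, 9, 20, 15]

Derivation:
Step 1 ('push 9'): [9]
Step 2 ('dup'): [9, 9]
Step 3 ('push 20'): [9, 9, 20]
Step 4 ('push 15'): [9, 9, 20, 15]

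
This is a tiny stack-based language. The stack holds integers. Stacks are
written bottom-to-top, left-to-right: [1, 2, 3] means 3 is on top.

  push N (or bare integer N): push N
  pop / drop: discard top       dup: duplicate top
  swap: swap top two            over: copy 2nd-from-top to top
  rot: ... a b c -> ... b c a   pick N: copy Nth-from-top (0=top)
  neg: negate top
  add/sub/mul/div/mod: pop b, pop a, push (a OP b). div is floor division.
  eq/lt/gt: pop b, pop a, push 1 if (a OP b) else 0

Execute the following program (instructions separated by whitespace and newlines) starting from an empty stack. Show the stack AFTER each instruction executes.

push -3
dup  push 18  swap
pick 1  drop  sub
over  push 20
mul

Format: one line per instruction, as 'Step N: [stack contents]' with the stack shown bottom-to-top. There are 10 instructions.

Step 1: [-3]
Step 2: [-3, -3]
Step 3: [-3, -3, 18]
Step 4: [-3, 18, -3]
Step 5: [-3, 18, -3, 18]
Step 6: [-3, 18, -3]
Step 7: [-3, 21]
Step 8: [-3, 21, -3]
Step 9: [-3, 21, -3, 20]
Step 10: [-3, 21, -60]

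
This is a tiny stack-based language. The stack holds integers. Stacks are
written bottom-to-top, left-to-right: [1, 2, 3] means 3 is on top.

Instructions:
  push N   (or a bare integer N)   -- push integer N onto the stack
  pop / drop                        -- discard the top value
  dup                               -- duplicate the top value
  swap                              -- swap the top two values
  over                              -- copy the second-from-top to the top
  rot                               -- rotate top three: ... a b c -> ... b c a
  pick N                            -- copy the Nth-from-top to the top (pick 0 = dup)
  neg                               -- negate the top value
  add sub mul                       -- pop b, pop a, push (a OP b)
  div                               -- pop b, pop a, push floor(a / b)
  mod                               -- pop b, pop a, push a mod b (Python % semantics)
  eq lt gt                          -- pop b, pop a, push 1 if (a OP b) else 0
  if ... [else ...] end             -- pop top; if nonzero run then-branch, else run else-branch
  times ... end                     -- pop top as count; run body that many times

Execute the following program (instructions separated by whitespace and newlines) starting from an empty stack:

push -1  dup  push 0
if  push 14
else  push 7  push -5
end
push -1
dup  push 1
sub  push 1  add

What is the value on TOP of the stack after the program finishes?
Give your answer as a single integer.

After 'push -1': [-1]
After 'dup': [-1, -1]
After 'push 0': [-1, -1, 0]
After 'if': [-1, -1]
After 'push 7': [-1, -1, 7]
After 'push -5': [-1, -1, 7, -5]
After 'push -1': [-1, -1, 7, -5, -1]
After 'dup': [-1, -1, 7, -5, -1, -1]
After 'push 1': [-1, -1, 7, -5, -1, -1, 1]
After 'sub': [-1, -1, 7, -5, -1, -2]
After 'push 1': [-1, -1, 7, -5, -1, -2, 1]
After 'add': [-1, -1, 7, -5, -1, -1]

Answer: -1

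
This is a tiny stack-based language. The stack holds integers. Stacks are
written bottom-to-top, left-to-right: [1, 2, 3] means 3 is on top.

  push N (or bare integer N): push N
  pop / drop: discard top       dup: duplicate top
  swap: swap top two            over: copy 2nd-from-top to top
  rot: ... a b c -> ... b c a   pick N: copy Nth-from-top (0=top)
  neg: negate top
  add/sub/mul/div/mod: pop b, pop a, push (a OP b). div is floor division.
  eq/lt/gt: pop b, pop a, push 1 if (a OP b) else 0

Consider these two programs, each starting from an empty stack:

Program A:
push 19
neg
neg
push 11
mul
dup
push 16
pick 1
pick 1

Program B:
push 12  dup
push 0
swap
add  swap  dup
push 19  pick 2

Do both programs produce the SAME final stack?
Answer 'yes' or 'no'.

Program A trace:
  After 'push 19': [19]
  After 'neg': [-19]
  After 'neg': [19]
  After 'push 11': [19, 11]
  After 'mul': [209]
  After 'dup': [209, 209]
  After 'push 16': [209, 209, 16]
  After 'pick 1': [209, 209, 16, 209]
  After 'pick 1': [209, 209, 16, 209, 16]
Program A final stack: [209, 209, 16, 209, 16]

Program B trace:
  After 'push 12': [12]
  After 'dup': [12, 12]
  After 'push 0': [12, 12, 0]
  After 'swap': [12, 0, 12]
  After 'add': [12, 12]
  After 'swap': [12, 12]
  After 'dup': [12, 12, 12]
  After 'push 19': [12, 12, 12, 19]
  After 'pick 2': [12, 12, 12, 19, 12]
Program B final stack: [12, 12, 12, 19, 12]
Same: no

Answer: no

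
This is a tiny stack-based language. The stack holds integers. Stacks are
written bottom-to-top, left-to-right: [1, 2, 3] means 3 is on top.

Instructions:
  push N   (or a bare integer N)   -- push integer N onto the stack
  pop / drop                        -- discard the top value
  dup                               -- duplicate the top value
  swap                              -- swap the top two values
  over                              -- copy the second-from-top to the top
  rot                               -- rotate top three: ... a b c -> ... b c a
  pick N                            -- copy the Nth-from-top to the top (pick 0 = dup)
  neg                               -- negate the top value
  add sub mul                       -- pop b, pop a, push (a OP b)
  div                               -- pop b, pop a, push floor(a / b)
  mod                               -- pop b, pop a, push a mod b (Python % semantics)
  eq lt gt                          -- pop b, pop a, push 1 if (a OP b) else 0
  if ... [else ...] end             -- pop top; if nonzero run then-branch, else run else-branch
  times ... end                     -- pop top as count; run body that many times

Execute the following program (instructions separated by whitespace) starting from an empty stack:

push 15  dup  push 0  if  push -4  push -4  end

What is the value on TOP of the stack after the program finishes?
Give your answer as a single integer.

After 'push 15': [15]
After 'dup': [15, 15]
After 'push 0': [15, 15, 0]
After 'if': [15, 15]

Answer: 15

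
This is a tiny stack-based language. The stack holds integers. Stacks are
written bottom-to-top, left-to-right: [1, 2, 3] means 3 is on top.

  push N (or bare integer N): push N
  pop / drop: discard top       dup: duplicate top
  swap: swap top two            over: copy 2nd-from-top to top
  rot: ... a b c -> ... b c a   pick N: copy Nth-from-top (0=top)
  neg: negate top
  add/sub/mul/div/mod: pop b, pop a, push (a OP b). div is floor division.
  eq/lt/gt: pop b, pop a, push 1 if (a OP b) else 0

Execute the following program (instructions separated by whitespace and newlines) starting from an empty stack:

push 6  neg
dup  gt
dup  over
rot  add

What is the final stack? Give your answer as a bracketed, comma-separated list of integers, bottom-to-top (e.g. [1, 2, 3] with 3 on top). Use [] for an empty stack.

After 'push 6': [6]
After 'neg': [-6]
After 'dup': [-6, -6]
After 'gt': [0]
After 'dup': [0, 0]
After 'over': [0, 0, 0]
After 'rot': [0, 0, 0]
After 'add': [0, 0]

Answer: [0, 0]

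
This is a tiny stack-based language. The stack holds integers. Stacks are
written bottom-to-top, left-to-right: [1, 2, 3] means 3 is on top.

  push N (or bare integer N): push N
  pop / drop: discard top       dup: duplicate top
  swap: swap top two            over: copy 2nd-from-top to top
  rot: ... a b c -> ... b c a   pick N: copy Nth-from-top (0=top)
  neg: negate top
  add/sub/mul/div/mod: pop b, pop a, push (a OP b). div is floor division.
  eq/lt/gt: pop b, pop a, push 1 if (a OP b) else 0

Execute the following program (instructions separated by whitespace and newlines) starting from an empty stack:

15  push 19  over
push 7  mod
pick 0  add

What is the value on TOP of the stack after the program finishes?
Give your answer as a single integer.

Answer: 2

Derivation:
After 'push 15': [15]
After 'push 19': [15, 19]
After 'over': [15, 19, 15]
After 'push 7': [15, 19, 15, 7]
After 'mod': [15, 19, 1]
After 'pick 0': [15, 19, 1, 1]
After 'add': [15, 19, 2]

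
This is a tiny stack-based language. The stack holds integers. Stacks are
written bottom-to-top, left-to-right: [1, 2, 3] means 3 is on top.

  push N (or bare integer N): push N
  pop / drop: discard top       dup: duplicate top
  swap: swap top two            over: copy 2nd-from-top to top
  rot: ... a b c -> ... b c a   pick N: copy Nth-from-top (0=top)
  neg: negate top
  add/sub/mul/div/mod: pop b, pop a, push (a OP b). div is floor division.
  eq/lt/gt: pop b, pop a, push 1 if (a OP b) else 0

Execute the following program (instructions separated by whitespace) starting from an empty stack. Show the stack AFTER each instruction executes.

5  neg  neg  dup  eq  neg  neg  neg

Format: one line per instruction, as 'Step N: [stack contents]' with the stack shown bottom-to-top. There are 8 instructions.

Step 1: [5]
Step 2: [-5]
Step 3: [5]
Step 4: [5, 5]
Step 5: [1]
Step 6: [-1]
Step 7: [1]
Step 8: [-1]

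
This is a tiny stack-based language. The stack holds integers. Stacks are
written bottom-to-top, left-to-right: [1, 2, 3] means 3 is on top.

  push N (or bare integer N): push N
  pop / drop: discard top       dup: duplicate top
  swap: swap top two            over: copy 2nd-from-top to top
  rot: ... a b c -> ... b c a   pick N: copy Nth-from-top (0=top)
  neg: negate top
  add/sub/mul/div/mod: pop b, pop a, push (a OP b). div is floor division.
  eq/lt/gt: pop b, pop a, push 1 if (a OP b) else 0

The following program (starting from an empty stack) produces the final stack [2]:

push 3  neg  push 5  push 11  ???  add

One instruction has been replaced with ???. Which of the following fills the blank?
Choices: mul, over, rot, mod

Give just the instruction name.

Answer: mod

Derivation:
Stack before ???: [-3, 5, 11]
Stack after ???:  [-3, 5]
Checking each choice:
  mul: produces [52]
  over: produces [-3, 5, 16]
  rot: produces [5, 8]
  mod: MATCH


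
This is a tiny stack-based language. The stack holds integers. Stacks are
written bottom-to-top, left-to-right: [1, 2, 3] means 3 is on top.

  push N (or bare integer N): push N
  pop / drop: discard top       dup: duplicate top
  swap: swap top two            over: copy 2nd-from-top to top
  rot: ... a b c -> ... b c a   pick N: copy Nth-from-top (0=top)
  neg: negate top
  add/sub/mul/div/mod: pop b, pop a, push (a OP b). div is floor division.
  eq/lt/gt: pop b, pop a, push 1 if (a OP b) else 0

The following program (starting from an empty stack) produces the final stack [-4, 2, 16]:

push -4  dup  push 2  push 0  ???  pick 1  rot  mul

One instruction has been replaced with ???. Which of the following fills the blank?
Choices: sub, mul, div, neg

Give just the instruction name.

Stack before ???: [-4, -4, 2, 0]
Stack after ???:  [-4, -4, 2]
Checking each choice:
  sub: MATCH
  mul: produces [-4, 0, 16]
  div: division by zero
  neg: produces [-4, -4, 0, 4]


Answer: sub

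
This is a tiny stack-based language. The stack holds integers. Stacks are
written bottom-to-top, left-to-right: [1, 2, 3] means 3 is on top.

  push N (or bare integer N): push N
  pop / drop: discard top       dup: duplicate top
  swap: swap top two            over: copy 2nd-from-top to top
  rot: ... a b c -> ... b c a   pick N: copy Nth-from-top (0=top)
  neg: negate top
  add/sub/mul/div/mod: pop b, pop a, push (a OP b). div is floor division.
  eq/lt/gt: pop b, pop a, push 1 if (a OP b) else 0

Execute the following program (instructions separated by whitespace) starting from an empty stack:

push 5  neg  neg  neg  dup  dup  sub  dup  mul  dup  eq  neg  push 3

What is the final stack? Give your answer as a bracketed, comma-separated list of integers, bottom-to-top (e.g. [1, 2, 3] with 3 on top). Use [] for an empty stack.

Answer: [-5, -1, 3]

Derivation:
After 'push 5': [5]
After 'neg': [-5]
After 'neg': [5]
After 'neg': [-5]
After 'dup': [-5, -5]
After 'dup': [-5, -5, -5]
After 'sub': [-5, 0]
After 'dup': [-5, 0, 0]
After 'mul': [-5, 0]
After 'dup': [-5, 0, 0]
After 'eq': [-5, 1]
After 'neg': [-5, -1]
After 'push 3': [-5, -1, 3]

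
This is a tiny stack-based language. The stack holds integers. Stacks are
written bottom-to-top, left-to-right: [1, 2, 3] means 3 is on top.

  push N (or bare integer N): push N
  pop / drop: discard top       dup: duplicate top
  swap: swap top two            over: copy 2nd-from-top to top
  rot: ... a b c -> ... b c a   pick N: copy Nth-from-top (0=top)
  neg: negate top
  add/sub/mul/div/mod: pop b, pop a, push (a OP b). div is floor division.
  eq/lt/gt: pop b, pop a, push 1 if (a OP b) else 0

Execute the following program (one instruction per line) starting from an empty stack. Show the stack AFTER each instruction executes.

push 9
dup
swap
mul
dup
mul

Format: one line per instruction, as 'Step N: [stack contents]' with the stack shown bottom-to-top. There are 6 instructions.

Step 1: [9]
Step 2: [9, 9]
Step 3: [9, 9]
Step 4: [81]
Step 5: [81, 81]
Step 6: [6561]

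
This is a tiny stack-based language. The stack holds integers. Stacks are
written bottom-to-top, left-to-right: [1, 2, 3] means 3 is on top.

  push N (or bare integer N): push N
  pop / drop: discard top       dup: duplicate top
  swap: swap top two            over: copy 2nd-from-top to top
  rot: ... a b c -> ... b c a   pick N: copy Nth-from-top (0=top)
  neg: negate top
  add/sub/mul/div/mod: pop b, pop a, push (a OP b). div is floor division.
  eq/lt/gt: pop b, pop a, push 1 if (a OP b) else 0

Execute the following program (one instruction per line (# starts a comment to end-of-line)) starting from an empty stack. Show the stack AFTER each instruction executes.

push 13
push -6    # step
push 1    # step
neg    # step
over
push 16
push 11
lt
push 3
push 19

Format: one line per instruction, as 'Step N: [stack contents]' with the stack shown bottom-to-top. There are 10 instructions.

Step 1: [13]
Step 2: [13, -6]
Step 3: [13, -6, 1]
Step 4: [13, -6, -1]
Step 5: [13, -6, -1, -6]
Step 6: [13, -6, -1, -6, 16]
Step 7: [13, -6, -1, -6, 16, 11]
Step 8: [13, -6, -1, -6, 0]
Step 9: [13, -6, -1, -6, 0, 3]
Step 10: [13, -6, -1, -6, 0, 3, 19]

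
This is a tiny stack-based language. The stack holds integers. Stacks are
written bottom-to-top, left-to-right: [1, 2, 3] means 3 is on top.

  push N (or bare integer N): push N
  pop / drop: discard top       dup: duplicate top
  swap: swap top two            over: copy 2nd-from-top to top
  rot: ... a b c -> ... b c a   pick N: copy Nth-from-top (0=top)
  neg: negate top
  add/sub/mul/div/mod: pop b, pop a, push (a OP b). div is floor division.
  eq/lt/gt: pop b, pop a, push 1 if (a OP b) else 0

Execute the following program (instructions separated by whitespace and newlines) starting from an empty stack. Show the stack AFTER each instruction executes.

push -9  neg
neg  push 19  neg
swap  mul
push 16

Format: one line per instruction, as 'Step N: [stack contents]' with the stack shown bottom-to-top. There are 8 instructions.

Step 1: [-9]
Step 2: [9]
Step 3: [-9]
Step 4: [-9, 19]
Step 5: [-9, -19]
Step 6: [-19, -9]
Step 7: [171]
Step 8: [171, 16]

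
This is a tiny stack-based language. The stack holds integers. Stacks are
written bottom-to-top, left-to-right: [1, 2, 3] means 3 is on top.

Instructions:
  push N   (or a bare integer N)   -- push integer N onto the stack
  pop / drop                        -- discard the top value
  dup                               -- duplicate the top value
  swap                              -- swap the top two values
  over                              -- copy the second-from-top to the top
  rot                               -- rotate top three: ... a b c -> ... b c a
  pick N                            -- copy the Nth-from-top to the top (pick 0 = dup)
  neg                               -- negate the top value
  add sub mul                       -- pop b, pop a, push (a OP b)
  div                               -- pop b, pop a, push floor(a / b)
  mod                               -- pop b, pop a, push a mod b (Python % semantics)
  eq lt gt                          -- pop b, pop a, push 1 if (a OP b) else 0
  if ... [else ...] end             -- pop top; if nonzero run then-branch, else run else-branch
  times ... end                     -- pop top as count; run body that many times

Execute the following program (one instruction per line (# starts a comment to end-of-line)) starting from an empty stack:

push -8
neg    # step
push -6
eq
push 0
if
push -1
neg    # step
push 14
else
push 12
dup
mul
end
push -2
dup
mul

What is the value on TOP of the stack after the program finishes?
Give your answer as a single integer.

After 'push -8': [-8]
After 'neg': [8]
After 'push -6': [8, -6]
After 'eq': [0]
After 'push 0': [0, 0]
After 'if': [0]
After 'push 12': [0, 12]
After 'dup': [0, 12, 12]
After 'mul': [0, 144]
After 'push -2': [0, 144, -2]
After 'dup': [0, 144, -2, -2]
After 'mul': [0, 144, 4]

Answer: 4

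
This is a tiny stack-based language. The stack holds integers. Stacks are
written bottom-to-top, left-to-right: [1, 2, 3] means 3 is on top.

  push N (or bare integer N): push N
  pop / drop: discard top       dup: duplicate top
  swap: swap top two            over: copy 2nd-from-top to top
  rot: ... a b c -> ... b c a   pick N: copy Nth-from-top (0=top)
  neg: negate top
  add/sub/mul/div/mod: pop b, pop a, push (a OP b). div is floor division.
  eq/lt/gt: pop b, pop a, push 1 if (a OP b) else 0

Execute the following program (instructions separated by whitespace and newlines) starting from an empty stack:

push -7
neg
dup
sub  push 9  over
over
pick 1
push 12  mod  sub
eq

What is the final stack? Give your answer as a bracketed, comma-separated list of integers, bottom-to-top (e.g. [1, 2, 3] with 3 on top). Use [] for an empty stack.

Answer: [0, 9, 0]

Derivation:
After 'push -7': [-7]
After 'neg': [7]
After 'dup': [7, 7]
After 'sub': [0]
After 'push 9': [0, 9]
After 'over': [0, 9, 0]
After 'over': [0, 9, 0, 9]
After 'pick 1': [0, 9, 0, 9, 0]
After 'push 12': [0, 9, 0, 9, 0, 12]
After 'mod': [0, 9, 0, 9, 0]
After 'sub': [0, 9, 0, 9]
After 'eq': [0, 9, 0]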